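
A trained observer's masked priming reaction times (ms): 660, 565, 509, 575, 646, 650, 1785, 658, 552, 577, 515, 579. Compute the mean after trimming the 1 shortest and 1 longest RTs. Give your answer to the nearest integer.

Sorted: 509, 515, 552, 565, 575, 577, 579, 646, 650, 658, 660, 1785
Drop lowest 1 (509) and highest 1 (1785)
Remaining (n=10): Σ = 5977, mean = 5977/10 = 597.700

598 ms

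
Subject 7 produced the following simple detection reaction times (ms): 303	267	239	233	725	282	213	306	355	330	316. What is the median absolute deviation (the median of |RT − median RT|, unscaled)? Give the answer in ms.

Sorted: 213, 233, 239, 267, 282, 303, 306, 316, 330, 355, 725 → median = 303
|x − 303|: 0, 36, 64, 70, 422, 21, 90, 3, 52, 27, 13
Sorted deviations: 0, 3, 13, 21, 27, 36, 52, 64, 70, 90, 422 → MAD = 36

36 ms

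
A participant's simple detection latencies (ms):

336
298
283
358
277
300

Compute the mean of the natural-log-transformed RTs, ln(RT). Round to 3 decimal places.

ln(RT): 5.8171, 5.6971, 5.6454, 5.8805, 5.6240, 5.7038
Σ ln(RT) = 34.3680
Mean = 34.3680/6 = 5.72800

5.728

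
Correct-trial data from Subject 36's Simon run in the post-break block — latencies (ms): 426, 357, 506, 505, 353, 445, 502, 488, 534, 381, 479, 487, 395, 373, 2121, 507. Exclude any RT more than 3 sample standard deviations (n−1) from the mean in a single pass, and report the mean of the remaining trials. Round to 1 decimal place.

449.2 ms

n = 16, ΣRT = 8859, M = 553.688
Σ(x−M)² = 2675421.44; s = √(2675421.44/15) = 422.329
Cutoffs: 553.688 ± 3·422.329 → [-713.3, 1820.7]
Outside: 2121 → excluded.
Retained (n=15): Σ = 6738, mean = 6738/15 = 449.200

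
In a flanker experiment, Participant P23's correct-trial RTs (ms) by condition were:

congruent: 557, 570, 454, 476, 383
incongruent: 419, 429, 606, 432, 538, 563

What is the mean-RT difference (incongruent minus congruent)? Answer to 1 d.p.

M(congruent) = 2440/5 = 488.000
M(incongruent) = 2987/6 = 497.833
Difference = 497.833 − 488.000 = 9.833 ms

9.8 ms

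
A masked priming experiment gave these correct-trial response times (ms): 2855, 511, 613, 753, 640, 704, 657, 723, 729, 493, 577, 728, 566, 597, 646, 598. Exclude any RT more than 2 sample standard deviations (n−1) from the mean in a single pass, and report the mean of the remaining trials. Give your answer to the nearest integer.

n = 16, ΣRT = 12390, M = 774.375
Σ(x−M)² = 4709099.75; s = √(4709099.75/15) = 560.303
Cutoffs: 774.375 ± 2·560.303 → [-346.2, 1895.0]
Outside: 2855 → excluded.
Retained (n=15): Σ = 9535, mean = 9535/15 = 635.667

636 ms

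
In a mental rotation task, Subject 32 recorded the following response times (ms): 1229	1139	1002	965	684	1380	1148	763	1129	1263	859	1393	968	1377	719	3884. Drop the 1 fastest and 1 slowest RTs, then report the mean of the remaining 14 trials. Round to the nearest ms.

1095 ms

Sorted: 684, 719, 763, 859, 965, 968, 1002, 1129, 1139, 1148, 1229, 1263, 1377, 1380, 1393, 3884
Drop lowest 1 (684) and highest 1 (3884)
Remaining (n=14): Σ = 15334, mean = 15334/14 = 1095.286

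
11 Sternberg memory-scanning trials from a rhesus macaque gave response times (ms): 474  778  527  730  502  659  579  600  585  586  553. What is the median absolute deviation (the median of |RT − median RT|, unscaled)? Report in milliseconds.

58 ms

Sorted: 474, 502, 527, 553, 579, 585, 586, 600, 659, 730, 778 → median = 585
|x − 585|: 111, 193, 58, 145, 83, 74, 6, 15, 0, 1, 32
Sorted deviations: 0, 1, 6, 15, 32, 58, 74, 83, 111, 145, 193 → MAD = 58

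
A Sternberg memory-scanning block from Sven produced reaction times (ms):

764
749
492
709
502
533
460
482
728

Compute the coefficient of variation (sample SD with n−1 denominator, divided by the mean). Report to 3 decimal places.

n = 9, Σ = 5419, M = 602.1111
Σ(x−M)² = 136602.889; s = √(136602.889/8) = 130.6727
CV = 130.6727 / 602.1111 = 0.21702

0.217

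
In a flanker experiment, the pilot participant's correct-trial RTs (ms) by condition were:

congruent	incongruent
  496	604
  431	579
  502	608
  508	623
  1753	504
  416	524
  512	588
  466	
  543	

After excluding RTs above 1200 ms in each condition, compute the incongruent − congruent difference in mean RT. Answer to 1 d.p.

congruent: exclude 1753
M(congruent) = 3874/8 = 484.250
M(incongruent) = 4030/7 = 575.714
Difference = 575.714 − 484.250 = 91.464 ms

91.5 ms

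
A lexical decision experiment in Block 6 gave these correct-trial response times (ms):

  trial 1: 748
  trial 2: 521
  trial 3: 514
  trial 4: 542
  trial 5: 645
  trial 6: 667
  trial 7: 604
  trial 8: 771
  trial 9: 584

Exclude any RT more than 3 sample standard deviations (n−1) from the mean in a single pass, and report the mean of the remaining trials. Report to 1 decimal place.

621.8 ms

n = 9, ΣRT = 5596, M = 621.778
Σ(x−M)² = 70663.56; s = √(70663.56/8) = 93.984
Cutoffs: 621.778 ± 3·93.984 → [339.8, 903.7]
No RTs fall outside the cutoffs; all 9 retained. Mean = 5596/9 = 621.778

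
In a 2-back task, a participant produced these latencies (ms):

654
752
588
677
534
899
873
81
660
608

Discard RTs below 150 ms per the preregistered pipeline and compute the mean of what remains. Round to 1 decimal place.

Excluded: 81
Retained (n=9): Σ = 6245
Mean = 6245/9 = 693.8889

693.9 ms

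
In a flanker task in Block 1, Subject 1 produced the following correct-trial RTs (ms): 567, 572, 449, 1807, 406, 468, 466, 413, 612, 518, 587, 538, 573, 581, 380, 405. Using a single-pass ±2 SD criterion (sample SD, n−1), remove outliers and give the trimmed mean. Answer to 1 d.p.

502.3 ms

n = 16, ΣRT = 9342, M = 583.875
Σ(x−M)² = 1683743.75; s = √(1683743.75/15) = 335.037
Cutoffs: 583.875 ± 2·335.037 → [-86.2, 1253.9]
Outside: 1807 → excluded.
Retained (n=15): Σ = 7535, mean = 7535/15 = 502.333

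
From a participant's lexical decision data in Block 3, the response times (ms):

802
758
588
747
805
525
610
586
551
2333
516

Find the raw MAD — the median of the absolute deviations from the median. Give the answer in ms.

94 ms

Sorted: 516, 525, 551, 586, 588, 610, 747, 758, 802, 805, 2333 → median = 610
|x − 610|: 192, 148, 22, 137, 195, 85, 0, 24, 59, 1723, 94
Sorted deviations: 0, 22, 24, 59, 85, 94, 137, 148, 192, 195, 1723 → MAD = 94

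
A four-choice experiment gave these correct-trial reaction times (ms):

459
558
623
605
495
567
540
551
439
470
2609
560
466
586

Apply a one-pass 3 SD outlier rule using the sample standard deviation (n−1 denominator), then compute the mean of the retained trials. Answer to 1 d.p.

532.2 ms

n = 14, ΣRT = 9528, M = 680.571
Σ(x−M)² = 4048083.43; s = √(4048083.43/13) = 558.024
Cutoffs: 680.571 ± 3·558.024 → [-993.5, 2354.6]
Outside: 2609 → excluded.
Retained (n=13): Σ = 6919, mean = 6919/13 = 532.231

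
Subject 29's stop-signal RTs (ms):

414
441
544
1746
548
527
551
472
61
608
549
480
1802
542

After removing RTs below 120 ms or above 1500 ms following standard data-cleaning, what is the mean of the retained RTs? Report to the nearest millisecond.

516 ms

Excluded: 61, 1746, 1802
Retained (n=11): Σ = 5676
Mean = 5676/11 = 516.0000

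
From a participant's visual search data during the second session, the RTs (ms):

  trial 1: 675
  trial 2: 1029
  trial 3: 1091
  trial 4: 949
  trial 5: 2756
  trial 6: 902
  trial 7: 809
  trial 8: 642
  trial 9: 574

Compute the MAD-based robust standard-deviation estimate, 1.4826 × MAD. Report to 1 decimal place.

Sorted: 574, 642, 675, 809, 902, 949, 1029, 1091, 2756 → median = 902
|x − 902| sorted: 0, 47, 93, 127, 189, 227, 260, 328, 1854 → MAD = 189
Robust SD ≈ 1.4826 × 189 = 280.211

280.2 ms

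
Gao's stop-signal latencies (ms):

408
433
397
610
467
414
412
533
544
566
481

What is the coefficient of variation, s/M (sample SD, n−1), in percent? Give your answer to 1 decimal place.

15.4%

n = 11, Σ = 5265, M = 478.6364
Σ(x−M)² = 54612.545; s = √(54612.545/10) = 73.9003
CV = 73.9003 / 478.6364 = 0.15440 = 15.440%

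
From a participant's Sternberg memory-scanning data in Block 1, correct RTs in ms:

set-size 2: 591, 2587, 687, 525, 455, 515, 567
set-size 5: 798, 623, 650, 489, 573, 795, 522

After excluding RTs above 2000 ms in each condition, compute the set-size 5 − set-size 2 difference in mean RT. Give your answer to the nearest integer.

set-size 2: exclude 2587
M(set-size 2) = 3340/6 = 556.667
M(set-size 5) = 4450/7 = 635.714
Difference = 635.714 − 556.667 = 79.048 ms

79 ms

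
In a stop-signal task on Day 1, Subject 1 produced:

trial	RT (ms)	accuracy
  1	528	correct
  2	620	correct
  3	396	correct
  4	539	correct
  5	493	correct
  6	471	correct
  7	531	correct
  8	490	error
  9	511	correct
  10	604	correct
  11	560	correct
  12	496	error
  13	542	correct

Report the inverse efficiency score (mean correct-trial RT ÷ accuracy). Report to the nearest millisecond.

623 ms

Correct trials (n=11): 528, 620, 396, 539, 493, 471, 531, 511, 604, 560, 542
Mean correct RT = 5795/11 = 526.8182 ms
Proportion correct = 11/13
IES = 526.8182 / (11/13) = 622.603 ms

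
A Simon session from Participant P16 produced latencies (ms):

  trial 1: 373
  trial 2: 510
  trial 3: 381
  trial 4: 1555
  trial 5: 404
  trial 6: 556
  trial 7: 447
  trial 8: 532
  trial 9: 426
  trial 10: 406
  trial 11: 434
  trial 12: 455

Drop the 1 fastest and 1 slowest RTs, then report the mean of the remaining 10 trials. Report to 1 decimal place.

Sorted: 373, 381, 404, 406, 426, 434, 447, 455, 510, 532, 556, 1555
Drop lowest 1 (373) and highest 1 (1555)
Remaining (n=10): Σ = 4551, mean = 4551/10 = 455.100

455.1 ms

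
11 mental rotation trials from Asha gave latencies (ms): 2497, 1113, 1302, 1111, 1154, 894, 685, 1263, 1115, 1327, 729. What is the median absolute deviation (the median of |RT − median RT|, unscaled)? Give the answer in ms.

187 ms

Sorted: 685, 729, 894, 1111, 1113, 1115, 1154, 1263, 1302, 1327, 2497 → median = 1115
|x − 1115|: 1382, 2, 187, 4, 39, 221, 430, 148, 0, 212, 386
Sorted deviations: 0, 2, 4, 39, 148, 187, 212, 221, 386, 430, 1382 → MAD = 187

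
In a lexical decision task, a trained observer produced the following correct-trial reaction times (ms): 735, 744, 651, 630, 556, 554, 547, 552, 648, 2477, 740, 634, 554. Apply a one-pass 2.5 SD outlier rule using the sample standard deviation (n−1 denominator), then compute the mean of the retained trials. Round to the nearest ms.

n = 13, ΣRT = 10022, M = 770.923
Σ(x−M)² = 3220140.92; s = √(3220140.92/12) = 518.020
Cutoffs: 770.923 ± 2.5·518.020 → [-524.1, 2066.0]
Outside: 2477 → excluded.
Retained (n=12): Σ = 7545, mean = 7545/12 = 628.750

629 ms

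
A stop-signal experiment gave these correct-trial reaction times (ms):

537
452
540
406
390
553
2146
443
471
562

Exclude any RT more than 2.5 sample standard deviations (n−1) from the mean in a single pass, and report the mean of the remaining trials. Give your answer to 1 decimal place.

n = 10, ΣRT = 6500, M = 650.000
Σ(x−M)² = 2521268.00; s = √(2521268.00/9) = 529.283
Cutoffs: 650.000 ± 2.5·529.283 → [-673.2, 1973.2]
Outside: 2146 → excluded.
Retained (n=9): Σ = 4354, mean = 4354/9 = 483.778

483.8 ms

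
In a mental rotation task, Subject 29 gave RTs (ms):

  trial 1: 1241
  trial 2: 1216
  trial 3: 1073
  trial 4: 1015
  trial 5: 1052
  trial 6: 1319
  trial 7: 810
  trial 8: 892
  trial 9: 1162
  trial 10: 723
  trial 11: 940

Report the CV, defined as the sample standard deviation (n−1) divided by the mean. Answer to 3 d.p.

0.180

n = 11, Σ = 11443, M = 1040.2727
Σ(x−M)² = 351252.182; s = √(351252.182/10) = 187.4172
CV = 187.4172 / 1040.2727 = 0.18016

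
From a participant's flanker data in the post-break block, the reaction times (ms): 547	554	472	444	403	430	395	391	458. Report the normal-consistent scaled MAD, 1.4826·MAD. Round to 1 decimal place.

Sorted: 391, 395, 403, 430, 444, 458, 472, 547, 554 → median = 444
|x − 444| sorted: 0, 14, 14, 28, 41, 49, 53, 103, 110 → MAD = 41
Robust SD ≈ 1.4826 × 41 = 60.787

60.8 ms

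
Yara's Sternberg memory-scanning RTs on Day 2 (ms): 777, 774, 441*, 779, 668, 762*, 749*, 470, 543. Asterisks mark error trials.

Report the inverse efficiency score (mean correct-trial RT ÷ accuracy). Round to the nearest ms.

1003 ms

Correct trials (n=6): 777, 774, 779, 668, 470, 543
Mean correct RT = 4011/6 = 668.5000 ms
Proportion correct = 6/9
IES = 668.5000 / (6/9) = 1002.750 ms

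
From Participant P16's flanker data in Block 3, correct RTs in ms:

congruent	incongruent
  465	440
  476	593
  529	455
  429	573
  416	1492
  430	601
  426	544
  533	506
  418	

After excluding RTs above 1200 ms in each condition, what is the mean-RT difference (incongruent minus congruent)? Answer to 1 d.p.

72.3 ms

incongruent: exclude 1492
M(congruent) = 4122/9 = 458.000
M(incongruent) = 3712/7 = 530.286
Difference = 530.286 − 458.000 = 72.286 ms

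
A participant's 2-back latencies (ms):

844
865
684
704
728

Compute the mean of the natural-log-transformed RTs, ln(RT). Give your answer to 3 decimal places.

ln(RT): 6.7382, 6.7627, 6.5280, 6.5568, 6.5903
Σ ln(RT) = 33.1759
Mean = 33.1759/5 = 6.63518

6.635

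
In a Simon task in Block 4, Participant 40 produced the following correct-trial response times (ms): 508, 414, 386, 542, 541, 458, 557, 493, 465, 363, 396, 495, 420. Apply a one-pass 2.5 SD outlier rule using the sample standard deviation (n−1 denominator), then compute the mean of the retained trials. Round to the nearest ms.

n = 13, ΣRT = 6038, M = 464.462
Σ(x−M)² = 49779.23; s = √(49779.23/12) = 64.407
Cutoffs: 464.462 ± 2.5·64.407 → [303.4, 625.5]
No RTs fall outside the cutoffs; all 13 retained. Mean = 6038/13 = 464.462

464 ms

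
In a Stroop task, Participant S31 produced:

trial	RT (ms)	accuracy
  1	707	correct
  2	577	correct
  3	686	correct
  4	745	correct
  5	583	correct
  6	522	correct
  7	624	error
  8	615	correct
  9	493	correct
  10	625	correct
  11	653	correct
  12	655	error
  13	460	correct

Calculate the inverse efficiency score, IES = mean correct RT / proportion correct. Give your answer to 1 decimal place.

Correct trials (n=11): 707, 577, 686, 745, 583, 522, 615, 493, 625, 653, 460
Mean correct RT = 6666/11 = 606.0000 ms
Proportion correct = 11/13
IES = 606.0000 / (11/13) = 716.182 ms

716.2 ms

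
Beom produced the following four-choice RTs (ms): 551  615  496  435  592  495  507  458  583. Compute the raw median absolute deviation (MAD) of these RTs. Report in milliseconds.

49 ms

Sorted: 435, 458, 495, 496, 507, 551, 583, 592, 615 → median = 507
|x − 507|: 44, 108, 11, 72, 85, 12, 0, 49, 76
Sorted deviations: 0, 11, 12, 44, 49, 72, 76, 85, 108 → MAD = 49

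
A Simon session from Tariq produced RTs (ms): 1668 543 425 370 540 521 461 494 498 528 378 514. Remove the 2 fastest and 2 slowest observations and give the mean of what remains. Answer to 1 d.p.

497.6 ms

Sorted: 370, 378, 425, 461, 494, 498, 514, 521, 528, 540, 543, 1668
Drop lowest 2 (370, 378) and highest 2 (543, 1668)
Remaining (n=8): Σ = 3981, mean = 3981/8 = 497.625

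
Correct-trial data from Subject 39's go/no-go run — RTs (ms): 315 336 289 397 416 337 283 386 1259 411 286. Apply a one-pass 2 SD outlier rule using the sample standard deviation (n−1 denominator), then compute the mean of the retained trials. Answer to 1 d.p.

345.6 ms

n = 11, ΣRT = 4715, M = 428.636
Σ(x−M)² = 783738.55; s = √(783738.55/10) = 279.953
Cutoffs: 428.636 ± 2·279.953 → [-131.3, 988.5]
Outside: 1259 → excluded.
Retained (n=10): Σ = 3456, mean = 3456/10 = 345.600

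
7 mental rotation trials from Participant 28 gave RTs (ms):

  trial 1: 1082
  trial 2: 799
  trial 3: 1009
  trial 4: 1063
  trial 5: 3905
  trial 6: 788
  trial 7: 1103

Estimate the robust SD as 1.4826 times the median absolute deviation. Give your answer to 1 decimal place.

Sorted: 788, 799, 1009, 1063, 1082, 1103, 3905 → median = 1063
|x − 1063| sorted: 0, 19, 40, 54, 264, 275, 2842 → MAD = 54
Robust SD ≈ 1.4826 × 54 = 80.060

80.1 ms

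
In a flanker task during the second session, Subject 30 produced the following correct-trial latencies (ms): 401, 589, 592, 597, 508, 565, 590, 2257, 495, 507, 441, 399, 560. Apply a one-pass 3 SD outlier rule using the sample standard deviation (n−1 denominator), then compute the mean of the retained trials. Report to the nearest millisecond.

520 ms

n = 13, ΣRT = 8501, M = 653.923
Σ(x−M)² = 2844388.92; s = √(2844388.92/12) = 486.860
Cutoffs: 653.923 ± 3·486.860 → [-806.7, 2114.5]
Outside: 2257 → excluded.
Retained (n=12): Σ = 6244, mean = 6244/12 = 520.333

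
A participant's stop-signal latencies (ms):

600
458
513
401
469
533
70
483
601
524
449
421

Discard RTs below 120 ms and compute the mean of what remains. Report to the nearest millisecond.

496 ms

Excluded: 70
Retained (n=11): Σ = 5452
Mean = 5452/11 = 495.6364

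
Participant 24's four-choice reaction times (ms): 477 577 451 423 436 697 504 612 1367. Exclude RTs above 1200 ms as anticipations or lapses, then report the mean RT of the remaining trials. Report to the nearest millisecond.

522 ms

Excluded: 1367
Retained (n=8): Σ = 4177
Mean = 4177/8 = 522.1250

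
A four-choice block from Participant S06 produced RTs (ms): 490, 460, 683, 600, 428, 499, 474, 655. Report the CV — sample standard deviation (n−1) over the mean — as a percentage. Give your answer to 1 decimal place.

n = 8, Σ = 4289, M = 536.1250
Σ(x−M)² = 64634.875; s = √(64634.875/7) = 96.0914
CV = 96.0914 / 536.1250 = 0.17923 = 17.923%

17.9%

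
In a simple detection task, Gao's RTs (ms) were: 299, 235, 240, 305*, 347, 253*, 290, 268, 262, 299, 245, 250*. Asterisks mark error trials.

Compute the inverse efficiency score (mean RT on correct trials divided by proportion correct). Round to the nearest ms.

Correct trials (n=9): 299, 235, 240, 347, 290, 268, 262, 299, 245
Mean correct RT = 2485/9 = 276.1111 ms
Proportion correct = 9/12
IES = 276.1111 / (9/12) = 368.148 ms

368 ms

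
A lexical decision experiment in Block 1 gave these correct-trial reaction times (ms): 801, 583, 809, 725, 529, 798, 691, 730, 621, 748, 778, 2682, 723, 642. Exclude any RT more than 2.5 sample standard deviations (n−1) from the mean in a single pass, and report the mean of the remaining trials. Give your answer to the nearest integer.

706 ms

n = 14, ΣRT = 11860, M = 847.143
Σ(x−M)² = 3719953.71; s = √(3719953.71/13) = 534.930
Cutoffs: 847.143 ± 2.5·534.930 → [-490.2, 2184.5]
Outside: 2682 → excluded.
Retained (n=13): Σ = 9178, mean = 9178/13 = 706.000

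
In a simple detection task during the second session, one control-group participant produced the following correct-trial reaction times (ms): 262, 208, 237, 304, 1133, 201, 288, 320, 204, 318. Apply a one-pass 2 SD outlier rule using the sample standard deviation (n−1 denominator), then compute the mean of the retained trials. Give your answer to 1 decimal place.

260.2 ms

n = 10, ΣRT = 3475, M = 347.500
Σ(x−M)² = 705104.50; s = √(705104.50/9) = 279.902
Cutoffs: 347.500 ± 2·279.902 → [-212.3, 907.3]
Outside: 1133 → excluded.
Retained (n=9): Σ = 2342, mean = 2342/9 = 260.222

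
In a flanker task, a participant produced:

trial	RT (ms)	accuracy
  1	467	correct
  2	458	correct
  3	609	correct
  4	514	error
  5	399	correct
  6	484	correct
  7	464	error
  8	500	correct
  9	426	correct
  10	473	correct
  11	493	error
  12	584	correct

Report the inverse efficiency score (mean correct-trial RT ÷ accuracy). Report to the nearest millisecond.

Correct trials (n=9): 467, 458, 609, 399, 484, 500, 426, 473, 584
Mean correct RT = 4400/9 = 488.8889 ms
Proportion correct = 9/12
IES = 488.8889 / (9/12) = 651.852 ms

652 ms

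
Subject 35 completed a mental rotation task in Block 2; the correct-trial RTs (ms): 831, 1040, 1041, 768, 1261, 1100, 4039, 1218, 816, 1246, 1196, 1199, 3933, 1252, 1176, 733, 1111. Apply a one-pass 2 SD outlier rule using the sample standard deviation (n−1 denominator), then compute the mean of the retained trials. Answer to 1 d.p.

n = 17, ΣRT = 23960, M = 1409.412
Σ(x−M)² = 15550294.12; s = √(15550294.12/16) = 985.847
Cutoffs: 1409.412 ± 2·985.847 → [-562.3, 3381.1]
Outside: 3933, 4039 → excluded.
Retained (n=15): Σ = 15988, mean = 15988/15 = 1065.867

1065.9 ms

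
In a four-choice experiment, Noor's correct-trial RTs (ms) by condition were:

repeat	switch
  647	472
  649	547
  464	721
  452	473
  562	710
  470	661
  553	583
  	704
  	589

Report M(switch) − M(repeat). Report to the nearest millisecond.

M(repeat) = 3797/7 = 542.429
M(switch) = 5460/9 = 606.667
Difference = 606.667 − 542.429 = 64.238 ms

64 ms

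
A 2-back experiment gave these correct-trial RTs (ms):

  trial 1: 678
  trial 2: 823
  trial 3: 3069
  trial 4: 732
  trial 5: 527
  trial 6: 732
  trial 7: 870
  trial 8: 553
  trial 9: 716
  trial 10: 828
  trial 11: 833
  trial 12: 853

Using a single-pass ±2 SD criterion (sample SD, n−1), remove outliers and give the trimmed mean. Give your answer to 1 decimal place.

740.5 ms

n = 12, ΣRT = 11214, M = 934.500
Σ(x−M)² = 5108115.00; s = √(5108115.00/11) = 681.450
Cutoffs: 934.500 ± 2·681.450 → [-428.4, 2297.4]
Outside: 3069 → excluded.
Retained (n=11): Σ = 8145, mean = 8145/11 = 740.455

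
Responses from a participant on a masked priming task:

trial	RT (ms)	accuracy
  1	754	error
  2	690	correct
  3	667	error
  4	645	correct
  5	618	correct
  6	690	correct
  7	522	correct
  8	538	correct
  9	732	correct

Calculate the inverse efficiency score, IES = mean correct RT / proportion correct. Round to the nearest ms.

Correct trials (n=7): 690, 645, 618, 690, 522, 538, 732
Mean correct RT = 4435/7 = 633.5714 ms
Proportion correct = 7/9
IES = 633.5714 / (7/9) = 814.592 ms

815 ms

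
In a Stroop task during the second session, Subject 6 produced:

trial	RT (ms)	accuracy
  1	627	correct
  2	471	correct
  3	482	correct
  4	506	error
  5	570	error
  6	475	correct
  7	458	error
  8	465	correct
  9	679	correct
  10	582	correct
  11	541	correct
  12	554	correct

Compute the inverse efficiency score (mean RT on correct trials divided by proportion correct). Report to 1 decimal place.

Correct trials (n=9): 627, 471, 482, 475, 465, 679, 582, 541, 554
Mean correct RT = 4876/9 = 541.7778 ms
Proportion correct = 9/12
IES = 541.7778 / (9/12) = 722.370 ms

722.4 ms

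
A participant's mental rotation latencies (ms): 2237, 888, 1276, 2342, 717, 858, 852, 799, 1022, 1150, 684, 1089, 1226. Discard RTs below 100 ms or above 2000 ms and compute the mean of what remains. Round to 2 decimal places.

960.09 ms

Excluded: 2237, 2342
Retained (n=11): Σ = 10561
Mean = 10561/11 = 960.0909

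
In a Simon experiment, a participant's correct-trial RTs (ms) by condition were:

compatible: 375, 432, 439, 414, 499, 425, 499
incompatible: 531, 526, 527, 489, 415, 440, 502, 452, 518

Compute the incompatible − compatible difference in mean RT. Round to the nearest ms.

M(compatible) = 3083/7 = 440.429
M(incompatible) = 4400/9 = 488.889
Difference = 488.889 − 440.429 = 48.460 ms

48 ms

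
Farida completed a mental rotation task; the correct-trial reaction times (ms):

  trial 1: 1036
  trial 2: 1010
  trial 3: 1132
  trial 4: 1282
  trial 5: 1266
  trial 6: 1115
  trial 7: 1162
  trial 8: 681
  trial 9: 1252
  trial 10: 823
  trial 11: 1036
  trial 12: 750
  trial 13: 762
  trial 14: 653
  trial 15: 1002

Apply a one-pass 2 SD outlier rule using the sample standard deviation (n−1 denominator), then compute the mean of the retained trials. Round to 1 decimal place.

n = 15, ΣRT = 14962, M = 997.467
Σ(x−M)² = 645919.73; s = √(645919.73/14) = 214.796
Cutoffs: 997.467 ± 2·214.796 → [567.9, 1427.1]
No RTs fall outside the cutoffs; all 15 retained. Mean = 14962/15 = 997.467

997.5 ms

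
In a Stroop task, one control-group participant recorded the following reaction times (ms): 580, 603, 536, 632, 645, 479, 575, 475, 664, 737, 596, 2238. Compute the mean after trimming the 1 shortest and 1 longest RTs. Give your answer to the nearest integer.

605 ms

Sorted: 475, 479, 536, 575, 580, 596, 603, 632, 645, 664, 737, 2238
Drop lowest 1 (475) and highest 1 (2238)
Remaining (n=10): Σ = 6047, mean = 6047/10 = 604.700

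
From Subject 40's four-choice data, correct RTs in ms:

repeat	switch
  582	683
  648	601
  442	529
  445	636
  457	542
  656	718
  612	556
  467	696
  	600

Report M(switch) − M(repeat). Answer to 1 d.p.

79.3 ms

M(repeat) = 4309/8 = 538.625
M(switch) = 5561/9 = 617.889
Difference = 617.889 − 538.625 = 79.264 ms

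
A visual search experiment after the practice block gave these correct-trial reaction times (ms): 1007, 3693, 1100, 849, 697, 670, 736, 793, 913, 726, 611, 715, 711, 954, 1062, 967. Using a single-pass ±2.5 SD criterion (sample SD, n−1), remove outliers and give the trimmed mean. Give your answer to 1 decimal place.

n = 16, ΣRT = 16204, M = 1012.750
Σ(x−M)² = 8001513.00; s = √(8001513.00/15) = 730.366
Cutoffs: 1012.750 ± 2.5·730.366 → [-813.2, 2838.7]
Outside: 3693 → excluded.
Retained (n=15): Σ = 12511, mean = 12511/15 = 834.067

834.1 ms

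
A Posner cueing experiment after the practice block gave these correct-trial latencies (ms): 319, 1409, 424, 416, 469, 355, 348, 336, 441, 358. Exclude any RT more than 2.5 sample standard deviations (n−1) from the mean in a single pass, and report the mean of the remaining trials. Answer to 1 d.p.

n = 10, ΣRT = 4875, M = 487.500
Σ(x−M)² = 965942.50; s = √(965942.50/9) = 327.608
Cutoffs: 487.500 ± 2.5·327.608 → [-331.5, 1306.5]
Outside: 1409 → excluded.
Retained (n=9): Σ = 3466, mean = 3466/9 = 385.111

385.1 ms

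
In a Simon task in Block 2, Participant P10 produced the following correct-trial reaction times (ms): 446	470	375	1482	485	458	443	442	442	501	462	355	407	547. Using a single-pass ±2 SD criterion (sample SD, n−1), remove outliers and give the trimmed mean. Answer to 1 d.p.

n = 14, ΣRT = 7315, M = 522.500
Σ(x−M)² = 1021971.50; s = √(1021971.50/13) = 280.380
Cutoffs: 522.500 ± 2·280.380 → [-38.3, 1083.3]
Outside: 1482 → excluded.
Retained (n=13): Σ = 5833, mean = 5833/13 = 448.692

448.7 ms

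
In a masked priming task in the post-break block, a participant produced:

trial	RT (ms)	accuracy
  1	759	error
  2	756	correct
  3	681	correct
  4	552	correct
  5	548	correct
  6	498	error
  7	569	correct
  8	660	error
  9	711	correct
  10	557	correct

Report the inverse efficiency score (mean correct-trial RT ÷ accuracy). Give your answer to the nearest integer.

893 ms

Correct trials (n=7): 756, 681, 552, 548, 569, 711, 557
Mean correct RT = 4374/7 = 624.8571 ms
Proportion correct = 7/10
IES = 624.8571 / (7/10) = 892.653 ms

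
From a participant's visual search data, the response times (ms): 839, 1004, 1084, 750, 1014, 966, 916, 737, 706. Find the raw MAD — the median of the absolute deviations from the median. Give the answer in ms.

98 ms

Sorted: 706, 737, 750, 839, 916, 966, 1004, 1014, 1084 → median = 916
|x − 916|: 77, 88, 168, 166, 98, 50, 0, 179, 210
Sorted deviations: 0, 50, 77, 88, 98, 166, 168, 179, 210 → MAD = 98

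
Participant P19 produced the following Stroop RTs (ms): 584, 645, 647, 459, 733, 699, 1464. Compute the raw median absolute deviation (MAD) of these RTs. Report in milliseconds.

Sorted: 459, 584, 645, 647, 699, 733, 1464 → median = 647
|x − 647|: 63, 2, 0, 188, 86, 52, 817
Sorted deviations: 0, 2, 52, 63, 86, 188, 817 → MAD = 63

63 ms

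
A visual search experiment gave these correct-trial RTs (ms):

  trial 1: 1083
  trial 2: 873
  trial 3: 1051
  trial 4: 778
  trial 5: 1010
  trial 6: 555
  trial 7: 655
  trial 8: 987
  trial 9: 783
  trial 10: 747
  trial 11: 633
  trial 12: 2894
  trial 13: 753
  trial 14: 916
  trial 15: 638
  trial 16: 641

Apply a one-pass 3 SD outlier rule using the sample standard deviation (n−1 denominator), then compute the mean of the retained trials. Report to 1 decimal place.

806.9 ms

n = 16, ΣRT = 14997, M = 937.312
Σ(x−M)² = 4490359.44; s = √(4490359.44/15) = 547.136
Cutoffs: 937.312 ± 3·547.136 → [-704.1, 2578.7]
Outside: 2894 → excluded.
Retained (n=15): Σ = 12103, mean = 12103/15 = 806.867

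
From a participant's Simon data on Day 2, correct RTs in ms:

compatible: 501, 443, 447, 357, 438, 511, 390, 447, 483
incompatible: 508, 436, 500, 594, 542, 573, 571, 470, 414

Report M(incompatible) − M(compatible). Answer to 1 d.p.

65.7 ms

M(compatible) = 4017/9 = 446.333
M(incompatible) = 4608/9 = 512.000
Difference = 512.000 − 446.333 = 65.667 ms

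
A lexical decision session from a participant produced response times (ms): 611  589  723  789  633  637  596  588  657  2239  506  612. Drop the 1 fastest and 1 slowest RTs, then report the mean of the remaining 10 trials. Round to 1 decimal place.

643.5 ms

Sorted: 506, 588, 589, 596, 611, 612, 633, 637, 657, 723, 789, 2239
Drop lowest 1 (506) and highest 1 (2239)
Remaining (n=10): Σ = 6435, mean = 6435/10 = 643.500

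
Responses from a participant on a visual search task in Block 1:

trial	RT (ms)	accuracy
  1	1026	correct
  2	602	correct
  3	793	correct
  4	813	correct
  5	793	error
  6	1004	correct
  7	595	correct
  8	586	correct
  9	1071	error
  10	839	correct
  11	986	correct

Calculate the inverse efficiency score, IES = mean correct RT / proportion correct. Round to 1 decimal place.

Correct trials (n=9): 1026, 602, 793, 813, 1004, 595, 586, 839, 986
Mean correct RT = 7244/9 = 804.8889 ms
Proportion correct = 9/11
IES = 804.8889 / (9/11) = 983.753 ms

983.8 ms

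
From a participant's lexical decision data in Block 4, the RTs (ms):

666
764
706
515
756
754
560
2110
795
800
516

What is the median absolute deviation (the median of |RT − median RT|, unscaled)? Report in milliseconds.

Sorted: 515, 516, 560, 666, 706, 754, 756, 764, 795, 800, 2110 → median = 754
|x − 754|: 88, 10, 48, 239, 2, 0, 194, 1356, 41, 46, 238
Sorted deviations: 0, 2, 10, 41, 46, 48, 88, 194, 238, 239, 1356 → MAD = 48

48 ms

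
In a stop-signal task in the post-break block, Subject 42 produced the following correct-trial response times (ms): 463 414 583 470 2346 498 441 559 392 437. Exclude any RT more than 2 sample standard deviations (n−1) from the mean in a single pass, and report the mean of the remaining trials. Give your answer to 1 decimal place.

473.0 ms

n = 10, ΣRT = 6603, M = 660.300
Σ(x−M)² = 3189908.10; s = √(3189908.10/9) = 595.344
Cutoffs: 660.300 ± 2·595.344 → [-530.4, 1851.0]
Outside: 2346 → excluded.
Retained (n=9): Σ = 4257, mean = 4257/9 = 473.000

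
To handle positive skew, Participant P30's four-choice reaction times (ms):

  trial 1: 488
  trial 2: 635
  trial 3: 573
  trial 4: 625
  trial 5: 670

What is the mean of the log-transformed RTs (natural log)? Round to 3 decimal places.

6.388

ln(RT): 6.1903, 6.4536, 6.3509, 6.4378, 6.5073
Σ ln(RT) = 31.9399
Mean = 31.9399/5 = 6.38797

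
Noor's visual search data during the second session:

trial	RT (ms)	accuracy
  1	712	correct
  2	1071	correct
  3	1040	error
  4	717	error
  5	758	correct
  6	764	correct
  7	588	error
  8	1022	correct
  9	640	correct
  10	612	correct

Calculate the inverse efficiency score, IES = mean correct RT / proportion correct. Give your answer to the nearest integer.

Correct trials (n=7): 712, 1071, 758, 764, 1022, 640, 612
Mean correct RT = 5579/7 = 797.0000 ms
Proportion correct = 7/10
IES = 797.0000 / (7/10) = 1138.571 ms

1139 ms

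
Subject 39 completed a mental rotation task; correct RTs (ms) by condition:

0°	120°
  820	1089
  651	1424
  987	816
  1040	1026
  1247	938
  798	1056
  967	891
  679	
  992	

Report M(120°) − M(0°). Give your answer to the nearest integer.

125 ms

M(0°) = 8181/9 = 909.000
M(120°) = 7240/7 = 1034.286
Difference = 1034.286 − 909.000 = 125.286 ms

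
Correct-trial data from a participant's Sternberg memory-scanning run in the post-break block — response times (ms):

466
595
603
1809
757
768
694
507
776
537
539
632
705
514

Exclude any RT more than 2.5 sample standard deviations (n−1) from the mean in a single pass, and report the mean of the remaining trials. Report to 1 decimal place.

622.5 ms

n = 14, ΣRT = 9902, M = 707.286
Σ(x−M)² = 1446996.86; s = √(1446996.86/13) = 333.628
Cutoffs: 707.286 ± 2.5·333.628 → [-126.8, 1541.4]
Outside: 1809 → excluded.
Retained (n=13): Σ = 8093, mean = 8093/13 = 622.538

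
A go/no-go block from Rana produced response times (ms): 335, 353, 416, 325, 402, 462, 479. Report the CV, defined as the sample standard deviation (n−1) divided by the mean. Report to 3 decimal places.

0.154

n = 7, Σ = 2772, M = 396.0000
Σ(x−M)² = 22292.000; s = √(22292.000/6) = 60.9535
CV = 60.9535 / 396.0000 = 0.15392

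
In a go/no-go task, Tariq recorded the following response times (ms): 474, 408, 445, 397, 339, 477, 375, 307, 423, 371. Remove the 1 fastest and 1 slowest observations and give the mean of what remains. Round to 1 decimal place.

Sorted: 307, 339, 371, 375, 397, 408, 423, 445, 474, 477
Drop lowest 1 (307) and highest 1 (477)
Remaining (n=8): Σ = 3232, mean = 3232/8 = 404.000

404.0 ms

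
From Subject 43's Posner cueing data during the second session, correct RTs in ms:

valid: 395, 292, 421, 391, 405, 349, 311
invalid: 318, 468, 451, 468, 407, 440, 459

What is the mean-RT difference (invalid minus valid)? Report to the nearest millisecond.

M(valid) = 2564/7 = 366.286
M(invalid) = 3011/7 = 430.143
Difference = 430.143 − 366.286 = 63.857 ms

64 ms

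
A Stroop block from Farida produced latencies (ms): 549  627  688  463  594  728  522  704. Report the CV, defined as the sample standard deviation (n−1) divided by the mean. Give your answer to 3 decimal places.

0.155

n = 8, Σ = 4875, M = 609.3750
Σ(x−M)² = 62459.875; s = √(62459.875/7) = 94.4608
CV = 94.4608 / 609.3750 = 0.15501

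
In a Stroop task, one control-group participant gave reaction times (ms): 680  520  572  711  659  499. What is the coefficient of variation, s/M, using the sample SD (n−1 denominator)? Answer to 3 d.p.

n = 6, Σ = 3641, M = 606.8333
Σ(x−M)² = 39306.833; s = √(39306.833/5) = 88.6643
CV = 88.6643 / 606.8333 = 0.14611

0.146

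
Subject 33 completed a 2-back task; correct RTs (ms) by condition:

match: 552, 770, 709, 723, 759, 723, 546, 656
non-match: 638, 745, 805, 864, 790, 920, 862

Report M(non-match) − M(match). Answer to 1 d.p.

123.7 ms

M(match) = 5438/8 = 679.750
M(non-match) = 5624/7 = 803.429
Difference = 803.429 − 679.750 = 123.679 ms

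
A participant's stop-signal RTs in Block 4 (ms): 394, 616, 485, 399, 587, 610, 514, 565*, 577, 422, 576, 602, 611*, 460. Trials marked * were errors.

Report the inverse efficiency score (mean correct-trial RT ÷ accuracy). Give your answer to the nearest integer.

607 ms

Correct trials (n=12): 394, 616, 485, 399, 587, 610, 514, 577, 422, 576, 602, 460
Mean correct RT = 6242/12 = 520.1667 ms
Proportion correct = 12/14
IES = 520.1667 / (12/14) = 606.861 ms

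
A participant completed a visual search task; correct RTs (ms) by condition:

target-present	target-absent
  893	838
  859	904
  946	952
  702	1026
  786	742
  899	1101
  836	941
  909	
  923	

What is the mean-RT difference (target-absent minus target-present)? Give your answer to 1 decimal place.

67.7 ms

M(target-present) = 7753/9 = 861.444
M(target-absent) = 6504/7 = 929.143
Difference = 929.143 − 861.444 = 67.698 ms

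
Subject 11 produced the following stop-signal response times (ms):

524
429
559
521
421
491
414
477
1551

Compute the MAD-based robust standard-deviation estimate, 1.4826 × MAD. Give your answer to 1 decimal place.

91.9 ms

Sorted: 414, 421, 429, 477, 491, 521, 524, 559, 1551 → median = 491
|x − 491| sorted: 0, 14, 30, 33, 62, 68, 70, 77, 1060 → MAD = 62
Robust SD ≈ 1.4826 × 62 = 91.921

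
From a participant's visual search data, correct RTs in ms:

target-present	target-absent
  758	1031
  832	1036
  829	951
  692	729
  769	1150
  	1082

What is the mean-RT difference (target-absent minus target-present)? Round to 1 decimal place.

M(target-present) = 3880/5 = 776.000
M(target-absent) = 5979/6 = 996.500
Difference = 996.500 − 776.000 = 220.500 ms

220.5 ms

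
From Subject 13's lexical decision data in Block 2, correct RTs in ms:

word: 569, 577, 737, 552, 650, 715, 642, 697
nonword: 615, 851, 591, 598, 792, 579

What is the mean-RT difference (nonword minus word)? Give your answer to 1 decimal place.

28.6 ms

M(word) = 5139/8 = 642.375
M(nonword) = 4026/6 = 671.000
Difference = 671.000 − 642.375 = 28.625 ms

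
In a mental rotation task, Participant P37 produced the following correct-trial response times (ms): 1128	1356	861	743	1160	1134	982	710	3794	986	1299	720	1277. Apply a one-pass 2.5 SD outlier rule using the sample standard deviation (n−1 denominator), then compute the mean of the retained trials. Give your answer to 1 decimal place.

n = 13, ΣRT = 16150, M = 1242.308
Σ(x−M)² = 7644362.77; s = √(7644362.77/12) = 798.142
Cutoffs: 1242.308 ± 2.5·798.142 → [-753.0, 3237.7]
Outside: 3794 → excluded.
Retained (n=12): Σ = 12356, mean = 12356/12 = 1029.667

1029.7 ms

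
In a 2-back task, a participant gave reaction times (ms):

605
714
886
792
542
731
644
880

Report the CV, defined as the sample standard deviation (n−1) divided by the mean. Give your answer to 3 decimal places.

0.172

n = 8, Σ = 5794, M = 724.2500
Σ(x−M)² = 109037.500; s = √(109037.500/7) = 124.8070
CV = 124.8070 / 724.2500 = 0.17233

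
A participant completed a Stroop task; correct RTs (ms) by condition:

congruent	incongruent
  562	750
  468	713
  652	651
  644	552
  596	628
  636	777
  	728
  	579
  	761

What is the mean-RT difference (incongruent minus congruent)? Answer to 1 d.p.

M(congruent) = 3558/6 = 593.000
M(incongruent) = 6139/9 = 682.111
Difference = 682.111 − 593.000 = 89.111 ms

89.1 ms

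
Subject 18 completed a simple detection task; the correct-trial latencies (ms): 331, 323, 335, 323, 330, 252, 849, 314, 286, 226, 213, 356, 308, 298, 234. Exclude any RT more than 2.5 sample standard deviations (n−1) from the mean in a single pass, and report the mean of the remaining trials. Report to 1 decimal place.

n = 15, ΣRT = 4978, M = 331.867
Σ(x−M)² = 313613.73; s = √(313613.73/14) = 149.670
Cutoffs: 331.867 ± 2.5·149.670 → [-42.3, 706.0]
Outside: 849 → excluded.
Retained (n=14): Σ = 4129, mean = 4129/14 = 294.929

294.9 ms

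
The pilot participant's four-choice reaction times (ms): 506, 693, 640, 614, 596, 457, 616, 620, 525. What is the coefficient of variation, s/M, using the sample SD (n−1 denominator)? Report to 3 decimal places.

n = 9, Σ = 5267, M = 585.2222
Σ(x−M)² = 44061.556; s = √(44061.556/8) = 74.2138
CV = 74.2138 / 585.2222 = 0.12681

0.127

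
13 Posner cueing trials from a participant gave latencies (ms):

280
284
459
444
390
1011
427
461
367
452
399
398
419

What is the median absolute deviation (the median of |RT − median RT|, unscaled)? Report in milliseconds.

33 ms

Sorted: 280, 284, 367, 390, 398, 399, 419, 427, 444, 452, 459, 461, 1011 → median = 419
|x − 419|: 139, 135, 40, 25, 29, 592, 8, 42, 52, 33, 20, 21, 0
Sorted deviations: 0, 8, 20, 21, 25, 29, 33, 40, 42, 52, 135, 139, 592 → MAD = 33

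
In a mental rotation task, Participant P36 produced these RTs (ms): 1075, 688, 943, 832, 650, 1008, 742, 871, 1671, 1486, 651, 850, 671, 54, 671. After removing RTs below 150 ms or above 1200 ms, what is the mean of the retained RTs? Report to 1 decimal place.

Excluded: 54, 1486, 1671
Retained (n=12): Σ = 9652
Mean = 9652/12 = 804.3333

804.3 ms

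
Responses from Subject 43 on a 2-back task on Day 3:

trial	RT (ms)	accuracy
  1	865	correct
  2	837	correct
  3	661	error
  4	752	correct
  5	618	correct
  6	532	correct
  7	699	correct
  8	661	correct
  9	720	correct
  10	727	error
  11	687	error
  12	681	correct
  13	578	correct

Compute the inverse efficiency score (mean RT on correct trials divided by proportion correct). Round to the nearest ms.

903 ms

Correct trials (n=10): 865, 837, 752, 618, 532, 699, 661, 720, 681, 578
Mean correct RT = 6943/10 = 694.3000 ms
Proportion correct = 10/13
IES = 694.3000 / (10/13) = 902.590 ms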